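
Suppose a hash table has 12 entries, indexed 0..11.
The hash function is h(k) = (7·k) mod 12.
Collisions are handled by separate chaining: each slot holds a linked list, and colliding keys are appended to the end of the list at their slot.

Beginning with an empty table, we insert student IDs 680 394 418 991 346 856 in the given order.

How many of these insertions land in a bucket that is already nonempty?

680 → bucket 8
394 → bucket 10
418 → bucket 10 (collision)
991 → bucket 1
346 → bucket 10 (collision)
856 → bucket 4
Final buckets:
0: .
1: 991
2: .
3: .
4: 856
5: .
6: .
7: .
8: 680
9: .
10: 394 -> 418 -> 346
11: .

2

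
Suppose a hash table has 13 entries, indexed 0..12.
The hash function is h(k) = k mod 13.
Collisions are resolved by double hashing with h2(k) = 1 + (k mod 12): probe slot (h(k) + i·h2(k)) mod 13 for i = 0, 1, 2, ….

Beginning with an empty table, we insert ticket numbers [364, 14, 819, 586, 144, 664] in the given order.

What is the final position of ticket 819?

Insert 364: h=0, slot 0 empty -> index 0.
Insert 14: h=1, slot 1 empty -> index 1.
Insert 819: h=0, h2=4, slot 0 occupied -> index 4.
Insert 586: h=1, h2=11, slot 1 occupied -> index 12.
Insert 144: h=1, h2=1, slot 1 occupied -> index 2.
Insert 664: h=1, h2=5, slot 1 occupied -> index 6.
Table: [364, 14, 144, -, 819, -, 664, -, -, -, -, -, 586]

4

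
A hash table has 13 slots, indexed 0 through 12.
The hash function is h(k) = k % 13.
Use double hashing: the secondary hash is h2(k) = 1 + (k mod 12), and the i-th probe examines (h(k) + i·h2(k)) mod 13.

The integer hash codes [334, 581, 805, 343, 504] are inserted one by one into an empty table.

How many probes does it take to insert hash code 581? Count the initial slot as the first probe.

Insert 334: h=9, slot 9 empty -> index 9.
Insert 581: h=9, h2=6, slot 9 occupied -> index 2.
Insert 805: h=12, slot 12 empty -> index 12.
Insert 343: h=5, slot 5 empty -> index 5.
Insert 504: h=10, slot 10 empty -> index 10.
Table: [∅, ∅, 581, ∅, ∅, 343, ∅, ∅, ∅, 334, 504, ∅, 805]

2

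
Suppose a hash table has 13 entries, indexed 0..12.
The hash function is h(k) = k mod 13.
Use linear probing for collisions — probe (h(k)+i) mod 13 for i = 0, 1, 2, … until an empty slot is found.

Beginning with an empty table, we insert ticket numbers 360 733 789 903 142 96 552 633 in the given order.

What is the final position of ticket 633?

360: h=9 → slot 9
733: h=5 → slot 5
789: h=9, probe 9,10 → slot 10
903: h=6 → slot 6
142: h=12 → slot 12
96: h=5, probe 5,6,7 → slot 7
552: h=6, probe 6,7,8 → slot 8
633: h=9, probe 9,10,11 → slot 11
Table: [_, _, _, _, _, 733, 903, 96, 552, 360, 789, 633, 142]

11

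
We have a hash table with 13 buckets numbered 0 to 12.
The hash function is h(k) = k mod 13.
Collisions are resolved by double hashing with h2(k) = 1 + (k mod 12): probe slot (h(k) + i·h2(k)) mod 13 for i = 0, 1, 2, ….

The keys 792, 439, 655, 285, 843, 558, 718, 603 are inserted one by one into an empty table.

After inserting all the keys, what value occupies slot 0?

603

792 hashes to 12; slot 12 is free → place at 12.
439 hashes to 10; slot 10 is free → place at 10.
655 hashes to 5; slot 5 is free → place at 5.
285 hashes to 12, h2=10; 12 taken → place at 9.
843 hashes to 11; slot 11 is free → place at 11.
558 hashes to 12, h2=7; 12 taken → place at 6.
718 hashes to 3; slot 3 is free → place at 3.
603 hashes to 5, h2=4; 5,9 taken → place at 0.
Table: [603, ∅, ∅, 718, ∅, 655, 558, ∅, ∅, 285, 439, 843, 792]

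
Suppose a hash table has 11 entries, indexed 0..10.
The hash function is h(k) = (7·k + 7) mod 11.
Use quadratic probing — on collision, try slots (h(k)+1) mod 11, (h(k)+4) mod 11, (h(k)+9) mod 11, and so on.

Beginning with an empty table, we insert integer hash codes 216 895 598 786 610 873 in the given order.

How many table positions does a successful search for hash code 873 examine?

3

Insert 216: h=1, slot 1 empty => index 1.
Insert 895: h=2, slot 2 empty => index 2.
Insert 598: h=2, slot 2 occupied => index 3.
Insert 786: h=9, slot 9 empty => index 9.
Insert 610: h=9, slot 9 occupied => index 10.
Insert 873: h=2, slots 2,3 occupied => index 6.
Table: [., 216, 895, 598, ., ., 873, ., ., 786, 610]
Lookup 873: h=2, probe 2,3,6 → found at 6.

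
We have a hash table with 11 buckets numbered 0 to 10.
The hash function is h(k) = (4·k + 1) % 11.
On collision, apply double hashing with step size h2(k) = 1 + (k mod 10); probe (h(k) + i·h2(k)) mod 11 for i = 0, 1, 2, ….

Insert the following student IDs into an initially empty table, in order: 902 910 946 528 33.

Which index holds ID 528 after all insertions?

902 hashes to 1; slot 1 is free → place at 1.
910 hashes to 0; slot 0 is free → place at 0.
946 hashes to 1, h2=7; 1 taken → place at 8.
528 hashes to 1, h2=9; 1 taken → place at 10.
33 hashes to 1, h2=4; 1 taken → place at 5.
Table: [910, 902, -, -, -, 33, -, -, 946, -, 528]

10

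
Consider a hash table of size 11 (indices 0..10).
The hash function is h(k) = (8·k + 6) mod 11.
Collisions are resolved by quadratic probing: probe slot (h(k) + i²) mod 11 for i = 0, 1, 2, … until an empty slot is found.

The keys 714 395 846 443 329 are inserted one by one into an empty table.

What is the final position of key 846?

2

Insert 714: h=9, slot 9 empty -> index 9.
Insert 395: h=9, slot 9 occupied -> index 10.
Insert 846: h=9, slots 9,10 occupied -> index 2.
Insert 443: h=8, slot 8 empty -> index 8.
Insert 329: h=9, slots 9,10,2 occupied -> index 7.
Table: [—, —, 846, —, —, —, —, 329, 443, 714, 395]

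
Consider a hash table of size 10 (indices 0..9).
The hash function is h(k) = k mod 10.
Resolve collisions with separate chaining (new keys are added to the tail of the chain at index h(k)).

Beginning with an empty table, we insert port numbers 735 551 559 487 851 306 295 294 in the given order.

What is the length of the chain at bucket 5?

2

Insert 735: h=5, bucket 5 empty → new chain.
Insert 551: h=1, bucket 1 empty → new chain.
Insert 559: h=9, bucket 9 empty → new chain.
Insert 487: h=7, bucket 7 empty → new chain.
Insert 851: h=1, bucket 1 nonempty → append to chain.
Insert 306: h=6, bucket 6 empty → new chain.
Insert 295: h=5, bucket 5 nonempty → append to chain.
Insert 294: h=4, bucket 4 empty → new chain.
Final buckets:
0: -
1: 551 -> 851
2: -
3: -
4: 294
5: 735 -> 295
6: 306
7: 487
8: -
9: 559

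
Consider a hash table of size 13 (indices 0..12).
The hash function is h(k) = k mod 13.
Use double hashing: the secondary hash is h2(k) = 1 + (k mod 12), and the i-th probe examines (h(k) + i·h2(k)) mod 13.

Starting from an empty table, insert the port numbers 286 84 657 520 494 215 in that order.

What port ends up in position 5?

520

286 hashes to 0; slot 0 is free → place at 0.
84 hashes to 6; slot 6 is free → place at 6.
657 hashes to 7; slot 7 is free → place at 7.
520 hashes to 0, h2=5; 0 taken → place at 5.
494 hashes to 0, h2=3; 0 taken → place at 3.
215 hashes to 7, h2=12; 7,6,5 taken → place at 4.
Table: [286, -, -, 494, 215, 520, 84, 657, -, -, -, -, -]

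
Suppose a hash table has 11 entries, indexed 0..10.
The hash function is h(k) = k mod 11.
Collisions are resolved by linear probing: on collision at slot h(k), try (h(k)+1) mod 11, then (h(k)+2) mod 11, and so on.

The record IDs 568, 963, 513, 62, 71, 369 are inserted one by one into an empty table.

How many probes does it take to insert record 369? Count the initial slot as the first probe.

5

Insert 568: h=7, slot 7 empty => index 7.
Insert 963: h=6, slot 6 empty => index 6.
Insert 513: h=7, slot 7 occupied => index 8.
Insert 62: h=7, slots 7,8 occupied => index 9.
Insert 71: h=5, slot 5 empty => index 5.
Insert 369: h=6, slots 6,7,8,9 occupied => index 10.
Table: [—, —, —, —, —, 71, 963, 568, 513, 62, 369]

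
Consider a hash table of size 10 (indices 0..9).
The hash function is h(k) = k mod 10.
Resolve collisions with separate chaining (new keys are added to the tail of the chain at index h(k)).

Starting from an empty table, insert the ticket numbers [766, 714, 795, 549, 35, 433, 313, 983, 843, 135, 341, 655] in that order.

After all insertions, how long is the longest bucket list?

Insert 766: h=6, bucket 6 empty → new chain.
Insert 714: h=4, bucket 4 empty → new chain.
Insert 795: h=5, bucket 5 empty → new chain.
Insert 549: h=9, bucket 9 empty → new chain.
Insert 35: h=5, bucket 5 nonempty → append to chain.
Insert 433: h=3, bucket 3 empty → new chain.
Insert 313: h=3, bucket 3 nonempty → append to chain.
Insert 983: h=3, bucket 3 nonempty → append to chain.
Insert 843: h=3, bucket 3 nonempty → append to chain.
Insert 135: h=5, bucket 5 nonempty → append to chain.
Insert 341: h=1, bucket 1 empty → new chain.
Insert 655: h=5, bucket 5 nonempty → append to chain.
Final buckets:
0: _
1: 341
2: _
3: 433 -> 313 -> 983 -> 843
4: 714
5: 795 -> 35 -> 135 -> 655
6: 766
7: _
8: _
9: 549

4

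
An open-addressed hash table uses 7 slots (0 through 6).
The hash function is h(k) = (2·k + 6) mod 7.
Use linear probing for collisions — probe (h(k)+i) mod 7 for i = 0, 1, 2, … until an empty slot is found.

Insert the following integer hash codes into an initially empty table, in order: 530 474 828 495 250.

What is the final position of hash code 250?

Insert 530: h=2, slot 2 empty => index 2.
Insert 474: h=2, slot 2 occupied => index 3.
Insert 828: h=3, slot 3 occupied => index 4.
Insert 495: h=2, slots 2,3,4 occupied => index 5.
Insert 250: h=2, slots 2,3,4,5 occupied => index 6.
Table: [—, —, 530, 474, 828, 495, 250]

6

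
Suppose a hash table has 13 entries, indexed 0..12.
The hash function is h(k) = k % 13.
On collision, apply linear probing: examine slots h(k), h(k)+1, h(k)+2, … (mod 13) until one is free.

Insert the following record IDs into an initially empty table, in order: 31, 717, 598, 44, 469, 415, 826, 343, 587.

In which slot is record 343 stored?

8

31 hashes to 5; slot 5 is free → place at 5.
717 hashes to 2; slot 2 is free → place at 2.
598 hashes to 0; slot 0 is free → place at 0.
44 hashes to 5; 5 taken → place at 6.
469 hashes to 1; slot 1 is free → place at 1.
415 hashes to 12; slot 12 is free → place at 12.
826 hashes to 7; slot 7 is free → place at 7.
343 hashes to 5; 5,6,7 taken → place at 8.
587 hashes to 2; 2 taken → place at 3.
Table: [598, 469, 717, 587, -, 31, 44, 826, 343, -, -, -, 415]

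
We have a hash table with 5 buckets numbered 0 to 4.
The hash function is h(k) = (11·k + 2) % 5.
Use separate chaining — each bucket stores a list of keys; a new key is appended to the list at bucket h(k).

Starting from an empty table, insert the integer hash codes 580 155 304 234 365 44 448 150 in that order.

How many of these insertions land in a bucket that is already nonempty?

580 → bucket 2
155 → bucket 2 (collision)
304 → bucket 1
234 → bucket 1 (collision)
365 → bucket 2 (collision)
44 → bucket 1 (collision)
448 → bucket 0
150 → bucket 2 (collision)
Final buckets:
0: 448
1: 304 -> 234 -> 44
2: 580 -> 155 -> 365 -> 150
3: ∅
4: ∅

5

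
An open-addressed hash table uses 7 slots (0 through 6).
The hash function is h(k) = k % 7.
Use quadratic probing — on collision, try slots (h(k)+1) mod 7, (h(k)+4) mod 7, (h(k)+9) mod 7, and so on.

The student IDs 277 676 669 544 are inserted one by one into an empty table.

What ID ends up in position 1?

Insert 277: h=4, slot 4 empty => index 4.
Insert 676: h=4, slot 4 occupied => index 5.
Insert 669: h=4, slots 4,5 occupied => index 1.
Insert 544: h=5, slot 5 occupied => index 6.
Table: [-, 669, -, -, 277, 676, 544]

669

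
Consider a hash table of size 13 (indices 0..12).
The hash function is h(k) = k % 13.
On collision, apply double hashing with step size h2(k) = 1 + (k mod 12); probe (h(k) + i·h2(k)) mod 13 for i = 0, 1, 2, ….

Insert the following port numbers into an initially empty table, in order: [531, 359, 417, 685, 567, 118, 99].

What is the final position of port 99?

531: h=11 -> slot 11
359: h=8 -> slot 8
417: h=1 -> slot 1
685: h=9 -> slot 9
567: h=8, h2=4, probe 8,12 -> slot 12
118: h=1, h2=11, probe 1,12,10 -> slot 10
99: h=8, h2=4, probe 8,12,3 -> slot 3
Table: [_, 417, _, 99, _, _, _, _, 359, 685, 118, 531, 567]

3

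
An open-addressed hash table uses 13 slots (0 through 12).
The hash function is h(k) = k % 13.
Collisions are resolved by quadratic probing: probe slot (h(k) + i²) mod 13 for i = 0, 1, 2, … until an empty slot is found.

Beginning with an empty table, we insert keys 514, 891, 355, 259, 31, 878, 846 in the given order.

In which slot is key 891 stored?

Insert 514: h=7, slot 7 empty → index 7.
Insert 891: h=7, slot 7 occupied → index 8.
Insert 355: h=4, slot 4 empty → index 4.
Insert 259: h=12, slot 12 empty → index 12.
Insert 31: h=5, slot 5 empty → index 5.
Insert 878: h=7, slots 7,8 occupied → index 11.
Insert 846: h=1, slot 1 empty → index 1.
Table: [_, 846, _, _, 355, 31, _, 514, 891, _, _, 878, 259]

8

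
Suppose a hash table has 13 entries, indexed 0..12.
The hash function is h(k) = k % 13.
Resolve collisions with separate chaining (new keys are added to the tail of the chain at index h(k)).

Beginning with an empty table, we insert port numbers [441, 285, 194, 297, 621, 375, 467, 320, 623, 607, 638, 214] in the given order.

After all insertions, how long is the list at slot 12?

5

441 -> bucket 12
285 -> bucket 12 (collision)
194 -> bucket 12 (collision)
297 -> bucket 11
621 -> bucket 10
375 -> bucket 11 (collision)
467 -> bucket 12 (collision)
320 -> bucket 8
623 -> bucket 12 (collision)
607 -> bucket 9
638 -> bucket 1
214 -> bucket 6
Final buckets:
0: _
1: 638
2: _
3: _
4: _
5: _
6: 214
7: _
8: 320
9: 607
10: 621
11: 297 -> 375
12: 441 -> 285 -> 194 -> 467 -> 623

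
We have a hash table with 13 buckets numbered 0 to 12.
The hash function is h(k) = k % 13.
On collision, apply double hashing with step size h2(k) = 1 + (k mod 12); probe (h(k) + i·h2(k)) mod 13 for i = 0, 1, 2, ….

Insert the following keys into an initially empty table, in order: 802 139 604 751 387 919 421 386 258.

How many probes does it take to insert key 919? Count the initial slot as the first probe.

3

802: h=9 -> slot 9
139: h=9, h2=8, probe 9,4 -> slot 4
604: h=6 -> slot 6
751: h=10 -> slot 10
387: h=10, h2=4, probe 10,1 -> slot 1
919: h=9, h2=8, probe 9,4,12 -> slot 12
421: h=5 -> slot 5
386: h=9, h2=3, probe 9,12,2 -> slot 2
258: h=11 -> slot 11
Table: [∅, 387, 386, ∅, 139, 421, 604, ∅, ∅, 802, 751, 258, 919]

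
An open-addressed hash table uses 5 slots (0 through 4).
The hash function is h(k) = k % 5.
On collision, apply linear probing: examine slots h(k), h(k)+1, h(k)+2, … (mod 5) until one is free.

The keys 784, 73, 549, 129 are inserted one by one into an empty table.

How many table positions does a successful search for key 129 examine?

784 hashes to 4; slot 4 is free → place at 4.
73 hashes to 3; slot 3 is free → place at 3.
549 hashes to 4; 4 taken → place at 0.
129 hashes to 4; 4,0 taken → place at 1.
Table: [549, 129, _, 73, 784]
Lookup 129: h=4, probe 4,0,1 → found at 1.

3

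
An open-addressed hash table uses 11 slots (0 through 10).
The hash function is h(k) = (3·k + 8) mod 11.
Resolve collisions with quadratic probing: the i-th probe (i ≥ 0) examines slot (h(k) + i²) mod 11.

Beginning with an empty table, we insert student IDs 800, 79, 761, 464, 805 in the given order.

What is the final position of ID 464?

7

Insert 800: h=10, slot 10 empty => index 10.
Insert 79: h=3, slot 3 empty => index 3.
Insert 761: h=3, slot 3 occupied => index 4.
Insert 464: h=3, slots 3,4 occupied => index 7.
Insert 805: h=3, slots 3,4,7 occupied => index 1.
Table: [-, 805, -, 79, 761, -, -, 464, -, -, 800]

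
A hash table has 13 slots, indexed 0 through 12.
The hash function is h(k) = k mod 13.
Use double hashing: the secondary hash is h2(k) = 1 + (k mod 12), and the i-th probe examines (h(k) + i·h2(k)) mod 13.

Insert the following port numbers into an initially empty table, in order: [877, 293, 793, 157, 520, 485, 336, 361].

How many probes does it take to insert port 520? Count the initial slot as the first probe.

2

877 hashes to 6; slot 6 is free -> place at 6.
293 hashes to 7; slot 7 is free -> place at 7.
793 hashes to 0; slot 0 is free -> place at 0.
157 hashes to 1; slot 1 is free -> place at 1.
520 hashes to 0, h2=5; 0 taken -> place at 5.
485 hashes to 4; slot 4 is free -> place at 4.
336 hashes to 11; slot 11 is free -> place at 11.
361 hashes to 10; slot 10 is free -> place at 10.
Table: [793, 157, ., ., 485, 520, 877, 293, ., ., 361, 336, .]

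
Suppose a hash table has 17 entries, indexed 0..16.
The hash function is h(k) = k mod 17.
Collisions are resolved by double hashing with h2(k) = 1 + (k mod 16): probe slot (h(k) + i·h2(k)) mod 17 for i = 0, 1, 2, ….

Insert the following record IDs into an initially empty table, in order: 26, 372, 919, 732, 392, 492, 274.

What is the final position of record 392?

26 hashes to 9; slot 9 is free → place at 9.
372 hashes to 15; slot 15 is free → place at 15.
919 hashes to 1; slot 1 is free → place at 1.
732 hashes to 1, h2=13; 1 taken → place at 14.
392 hashes to 1, h2=9; 1 taken → place at 10.
492 hashes to 16; slot 16 is free → place at 16.
274 hashes to 2; slot 2 is free → place at 2.
Table: [-, 919, 274, -, -, -, -, -, -, 26, 392, -, -, -, 732, 372, 492]

10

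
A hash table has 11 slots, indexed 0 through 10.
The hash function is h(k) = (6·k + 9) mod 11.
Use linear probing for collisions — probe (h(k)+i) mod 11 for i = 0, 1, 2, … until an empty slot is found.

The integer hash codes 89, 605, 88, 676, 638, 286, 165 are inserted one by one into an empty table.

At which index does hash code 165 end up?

Insert 89: h=4, slot 4 empty → index 4.
Insert 605: h=9, slot 9 empty → index 9.
Insert 88: h=9, slot 9 occupied → index 10.
Insert 676: h=6, slot 6 empty → index 6.
Insert 638: h=9, slots 9,10 occupied → index 0.
Insert 286: h=9, slots 9,10,0 occupied → index 1.
Insert 165: h=9, slots 9,10,0,1 occupied → index 2.
Table: [638, 286, 165, —, 89, —, 676, —, —, 605, 88]

2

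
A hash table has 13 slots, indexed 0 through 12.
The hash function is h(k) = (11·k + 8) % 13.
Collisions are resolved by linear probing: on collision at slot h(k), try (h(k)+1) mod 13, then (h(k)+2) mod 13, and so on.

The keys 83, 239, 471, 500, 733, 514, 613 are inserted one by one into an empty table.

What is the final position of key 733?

0

83 hashes to 11; slot 11 is free -> place at 11.
239 hashes to 11; 11 taken -> place at 12.
471 hashes to 2; slot 2 is free -> place at 2.
500 hashes to 9; slot 9 is free -> place at 9.
733 hashes to 11; 11,12 taken -> place at 0.
514 hashes to 7; slot 7 is free -> place at 7.
613 hashes to 4; slot 4 is free -> place at 4.
Table: [733, ∅, 471, ∅, 613, ∅, ∅, 514, ∅, 500, ∅, 83, 239]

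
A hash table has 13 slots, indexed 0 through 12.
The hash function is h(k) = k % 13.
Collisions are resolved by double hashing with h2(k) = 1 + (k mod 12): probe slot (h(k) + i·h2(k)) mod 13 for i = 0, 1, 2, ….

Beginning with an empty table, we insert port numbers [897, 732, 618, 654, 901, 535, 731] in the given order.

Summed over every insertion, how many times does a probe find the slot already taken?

897 hashes to 0; slot 0 is free -> place at 0.
732 hashes to 4; slot 4 is free -> place at 4.
618 hashes to 7; slot 7 is free -> place at 7.
654 hashes to 4, h2=7; 4 taken -> place at 11.
901 hashes to 4, h2=2; 4 taken -> place at 6.
535 hashes to 2; slot 2 is free -> place at 2.
731 hashes to 3; slot 3 is free -> place at 3.
Table: [897, —, 535, 731, 732, —, 901, 618, —, —, —, 654, —]

2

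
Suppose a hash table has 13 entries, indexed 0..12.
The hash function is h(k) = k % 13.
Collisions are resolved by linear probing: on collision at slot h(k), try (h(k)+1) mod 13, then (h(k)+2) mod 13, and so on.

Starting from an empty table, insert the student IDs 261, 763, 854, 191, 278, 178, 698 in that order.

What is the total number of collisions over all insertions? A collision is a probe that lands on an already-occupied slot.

10

261: h=1 => slot 1
763: h=9 => slot 9
854: h=9, probe 9,10 => slot 10
191: h=9, probe 9,10,11 => slot 11
278: h=5 => slot 5
178: h=9, probe 9,10,11,12 => slot 12
698: h=9, probe 9,10,11,12,0 => slot 0
Table: [698, 261, _, _, _, 278, _, _, _, 763, 854, 191, 178]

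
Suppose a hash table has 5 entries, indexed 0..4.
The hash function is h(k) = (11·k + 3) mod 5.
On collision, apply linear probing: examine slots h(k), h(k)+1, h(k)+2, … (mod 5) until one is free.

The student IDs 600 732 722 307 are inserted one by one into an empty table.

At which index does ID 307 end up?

Insert 600: h=3, slot 3 empty → index 3.
Insert 732: h=0, slot 0 empty → index 0.
Insert 722: h=0, slot 0 occupied → index 1.
Insert 307: h=0, slots 0,1 occupied → index 2.
Table: [732, 722, 307, 600, —]

2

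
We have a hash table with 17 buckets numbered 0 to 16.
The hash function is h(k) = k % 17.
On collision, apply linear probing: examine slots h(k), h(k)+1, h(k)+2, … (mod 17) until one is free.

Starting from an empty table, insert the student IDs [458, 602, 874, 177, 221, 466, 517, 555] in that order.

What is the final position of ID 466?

10

458 hashes to 16; slot 16 is free => place at 16.
602 hashes to 7; slot 7 is free => place at 7.
874 hashes to 7; 7 taken => place at 8.
177 hashes to 7; 7,8 taken => place at 9.
221 hashes to 0; slot 0 is free => place at 0.
466 hashes to 7; 7,8,9 taken => place at 10.
517 hashes to 7; 7,8,9,10 taken => place at 11.
555 hashes to 11; 11 taken => place at 12.
Table: [221, —, —, —, —, —, —, 602, 874, 177, 466, 517, 555, —, —, —, 458]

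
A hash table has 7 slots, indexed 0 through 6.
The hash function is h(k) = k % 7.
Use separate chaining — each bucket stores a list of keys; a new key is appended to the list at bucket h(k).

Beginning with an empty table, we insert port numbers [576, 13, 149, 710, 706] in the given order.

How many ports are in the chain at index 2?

Insert 576: h=2, bucket 2 empty -> new chain.
Insert 13: h=6, bucket 6 empty -> new chain.
Insert 149: h=2, bucket 2 nonempty -> append to chain.
Insert 710: h=3, bucket 3 empty -> new chain.
Insert 706: h=6, bucket 6 nonempty -> append to chain.
Final buckets:
0: —
1: —
2: 576 -> 149
3: 710
4: —
5: —
6: 13 -> 706

2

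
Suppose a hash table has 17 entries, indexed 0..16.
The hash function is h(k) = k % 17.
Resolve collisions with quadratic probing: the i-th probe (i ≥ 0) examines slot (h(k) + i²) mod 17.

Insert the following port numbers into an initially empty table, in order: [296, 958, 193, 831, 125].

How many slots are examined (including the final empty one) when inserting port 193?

296: h=7 -> slot 7
958: h=6 -> slot 6
193: h=6, probe 6,7,10 -> slot 10
831: h=15 -> slot 15
125: h=6, probe 6,7,10,15,5 -> slot 5
Table: [—, —, —, —, —, 125, 958, 296, —, —, 193, —, —, —, —, 831, —]

3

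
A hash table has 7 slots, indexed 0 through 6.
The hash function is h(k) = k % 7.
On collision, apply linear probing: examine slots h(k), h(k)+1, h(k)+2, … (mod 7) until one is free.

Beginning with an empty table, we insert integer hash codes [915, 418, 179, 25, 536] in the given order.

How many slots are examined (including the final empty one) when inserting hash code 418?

915 hashes to 5; slot 5 is free => place at 5.
418 hashes to 5; 5 taken => place at 6.
179 hashes to 4; slot 4 is free => place at 4.
25 hashes to 4; 4,5,6 taken => place at 0.
536 hashes to 4; 4,5,6,0 taken => place at 1.
Table: [25, 536, —, —, 179, 915, 418]

2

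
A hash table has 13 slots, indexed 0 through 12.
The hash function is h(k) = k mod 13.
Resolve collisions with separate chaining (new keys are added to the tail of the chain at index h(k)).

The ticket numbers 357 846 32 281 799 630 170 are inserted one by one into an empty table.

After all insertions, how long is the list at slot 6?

4

357 → bucket 6
846 → bucket 1
32 → bucket 6 (collision)
281 → bucket 8
799 → bucket 6 (collision)
630 → bucket 6 (collision)
170 → bucket 1 (collision)
Final buckets:
0: .
1: 846 -> 170
2: .
3: .
4: .
5: .
6: 357 -> 32 -> 799 -> 630
7: .
8: 281
9: .
10: .
11: .
12: .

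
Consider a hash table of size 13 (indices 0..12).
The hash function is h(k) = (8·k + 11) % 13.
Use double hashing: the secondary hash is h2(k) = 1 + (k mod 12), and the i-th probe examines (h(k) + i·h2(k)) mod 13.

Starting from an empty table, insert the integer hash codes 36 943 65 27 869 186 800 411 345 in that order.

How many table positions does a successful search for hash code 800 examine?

36: h=0 -> slot 0
943: h=2 -> slot 2
65: h=11 -> slot 11
27: h=6 -> slot 6
869: h=8 -> slot 8
186: h=4 -> slot 4
800: h=2, h2=9, probe 2,11,7 -> slot 7
411: h=10 -> slot 10
345: h=2, h2=10, probe 2,12 -> slot 12
Table: [36, ., 943, ., 186, ., 27, 800, 869, ., 411, 65, 345]
Lookup 800: h=2, h2=9, probe 2,11,7 → found at 7.

3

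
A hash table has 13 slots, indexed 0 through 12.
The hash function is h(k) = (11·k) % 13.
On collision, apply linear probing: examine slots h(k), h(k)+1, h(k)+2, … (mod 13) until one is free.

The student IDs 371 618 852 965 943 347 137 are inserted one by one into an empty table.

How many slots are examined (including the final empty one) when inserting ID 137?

371: h=12 -> slot 12
618: h=12, probe 12,0 -> slot 0
852: h=12, probe 12,0,1 -> slot 1
965: h=7 -> slot 7
943: h=12, probe 12,0,1,2 -> slot 2
347: h=8 -> slot 8
137: h=12, probe 12,0,1,2,3 -> slot 3
Table: [618, 852, 943, 137, ∅, ∅, ∅, 965, 347, ∅, ∅, ∅, 371]

5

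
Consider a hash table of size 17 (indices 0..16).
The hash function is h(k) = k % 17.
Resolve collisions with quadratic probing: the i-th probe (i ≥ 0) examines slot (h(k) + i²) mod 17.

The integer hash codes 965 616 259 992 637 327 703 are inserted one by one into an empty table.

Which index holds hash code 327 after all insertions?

965: h=13 -> slot 13
616: h=4 -> slot 4
259: h=4, probe 4,5 -> slot 5
992: h=6 -> slot 6
637: h=8 -> slot 8
327: h=4, probe 4,5,8,13,3 -> slot 3
703: h=6, probe 6,7 -> slot 7
Table: [., ., ., 327, 616, 259, 992, 703, 637, ., ., ., ., 965, ., ., .]

3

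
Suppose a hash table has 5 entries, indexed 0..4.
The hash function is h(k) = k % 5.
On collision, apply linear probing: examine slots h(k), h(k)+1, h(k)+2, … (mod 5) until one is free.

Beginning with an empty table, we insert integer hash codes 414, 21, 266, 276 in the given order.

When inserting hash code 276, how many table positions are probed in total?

414 hashes to 4; slot 4 is free => place at 4.
21 hashes to 1; slot 1 is free => place at 1.
266 hashes to 1; 1 taken => place at 2.
276 hashes to 1; 1,2 taken => place at 3.
Table: [., 21, 266, 276, 414]

3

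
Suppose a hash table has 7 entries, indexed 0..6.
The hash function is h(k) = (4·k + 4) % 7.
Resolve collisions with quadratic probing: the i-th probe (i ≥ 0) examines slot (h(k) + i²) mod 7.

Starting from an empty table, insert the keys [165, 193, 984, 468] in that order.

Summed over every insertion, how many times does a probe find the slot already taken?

4

Insert 165: h=6, slot 6 empty → index 6.
Insert 193: h=6, slot 6 occupied → index 0.
Insert 984: h=6, slots 6,0 occupied → index 3.
Insert 468: h=0, slot 0 occupied → index 1.
Table: [193, 468, —, 984, —, —, 165]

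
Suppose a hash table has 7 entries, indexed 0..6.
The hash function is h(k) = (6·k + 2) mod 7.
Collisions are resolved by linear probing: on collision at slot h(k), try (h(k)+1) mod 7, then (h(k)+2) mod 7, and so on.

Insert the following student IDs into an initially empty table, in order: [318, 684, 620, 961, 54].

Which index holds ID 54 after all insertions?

Insert 318: h=6, slot 6 empty → index 6.
Insert 684: h=4, slot 4 empty → index 4.
Insert 620: h=5, slot 5 empty → index 5.
Insert 961: h=0, slot 0 empty → index 0.
Insert 54: h=4, slots 4,5,6,0 occupied → index 1.
Table: [961, 54, —, —, 684, 620, 318]

1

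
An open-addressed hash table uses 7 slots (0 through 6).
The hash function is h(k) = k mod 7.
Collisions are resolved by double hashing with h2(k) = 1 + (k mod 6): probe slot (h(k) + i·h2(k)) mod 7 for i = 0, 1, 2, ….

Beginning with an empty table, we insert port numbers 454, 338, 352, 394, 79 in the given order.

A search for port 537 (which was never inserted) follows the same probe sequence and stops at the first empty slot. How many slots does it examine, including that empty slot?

454 hashes to 6; slot 6 is free -> place at 6.
338 hashes to 2; slot 2 is free -> place at 2.
352 hashes to 2, h2=5; 2 taken -> place at 0.
394 hashes to 2, h2=5; 2,0 taken -> place at 5.
79 hashes to 2, h2=2; 2 taken -> place at 4.
Table: [352, —, 338, —, 79, 394, 454]
Lookup 537: h=5, h2=4, probe 5,2,6,3 → slot 3 empty, not found.

4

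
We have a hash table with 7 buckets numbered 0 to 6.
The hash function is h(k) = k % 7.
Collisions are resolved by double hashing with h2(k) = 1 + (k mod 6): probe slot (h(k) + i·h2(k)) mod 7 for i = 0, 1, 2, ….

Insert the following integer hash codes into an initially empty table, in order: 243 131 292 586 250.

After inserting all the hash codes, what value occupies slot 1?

586

243 hashes to 5; slot 5 is free → place at 5.
131 hashes to 5, h2=6; 5 taken → place at 4.
292 hashes to 5, h2=5; 5 taken → place at 3.
586 hashes to 5, h2=5; 5,3 taken → place at 1.
250 hashes to 5, h2=5; 5,3,1 taken → place at 6.
Table: [∅, 586, ∅, 292, 131, 243, 250]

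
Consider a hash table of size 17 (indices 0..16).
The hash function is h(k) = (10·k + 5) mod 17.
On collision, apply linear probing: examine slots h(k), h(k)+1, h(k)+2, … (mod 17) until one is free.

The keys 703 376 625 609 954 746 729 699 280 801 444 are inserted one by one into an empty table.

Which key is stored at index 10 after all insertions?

703: h=14 -> slot 14
376: h=8 -> slot 8
625: h=16 -> slot 16
609: h=9 -> slot 9
954: h=8, probe 8,9,10 -> slot 10
746: h=2 -> slot 2
729: h=2, probe 2,3 -> slot 3
699: h=8, probe 8,9,10,11 -> slot 11
280: h=0 -> slot 0
801: h=8, probe 8,9,10,11,12 -> slot 12
444: h=8, probe 8,9,10,11,12,13 -> slot 13
Table: [280, _, 746, 729, _, _, _, _, 376, 609, 954, 699, 801, 444, 703, _, 625]

954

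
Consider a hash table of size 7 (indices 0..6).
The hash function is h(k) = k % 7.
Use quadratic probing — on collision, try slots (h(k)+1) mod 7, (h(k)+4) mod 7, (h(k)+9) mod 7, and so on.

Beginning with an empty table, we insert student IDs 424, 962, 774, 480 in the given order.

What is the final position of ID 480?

424 hashes to 4; slot 4 is free → place at 4.
962 hashes to 3; slot 3 is free → place at 3.
774 hashes to 4; 4 taken → place at 5.
480 hashes to 4; 4,5 taken → place at 1.
Table: [∅, 480, ∅, 962, 424, 774, ∅]

1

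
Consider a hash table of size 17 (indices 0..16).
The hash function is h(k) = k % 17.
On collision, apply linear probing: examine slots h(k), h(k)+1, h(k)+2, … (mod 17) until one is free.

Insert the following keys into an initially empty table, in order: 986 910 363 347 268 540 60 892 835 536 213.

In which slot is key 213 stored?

12

986: h=0 => slot 0
910: h=9 => slot 9
363: h=6 => slot 6
347: h=7 => slot 7
268: h=13 => slot 13
540: h=13, probe 13,14 => slot 14
60: h=9, probe 9,10 => slot 10
892: h=8 => slot 8
835: h=2 => slot 2
536: h=9, probe 9,10,11 => slot 11
213: h=9, probe 9,10,11,12 => slot 12
Table: [986, —, 835, —, —, —, 363, 347, 892, 910, 60, 536, 213, 268, 540, —, —]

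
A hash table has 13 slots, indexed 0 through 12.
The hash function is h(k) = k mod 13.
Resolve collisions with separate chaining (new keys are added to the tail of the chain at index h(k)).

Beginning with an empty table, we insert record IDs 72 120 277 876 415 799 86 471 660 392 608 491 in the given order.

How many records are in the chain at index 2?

Insert 72: h=7, bucket 7 empty → new chain.
Insert 120: h=3, bucket 3 empty → new chain.
Insert 277: h=4, bucket 4 empty → new chain.
Insert 876: h=5, bucket 5 empty → new chain.
Insert 415: h=12, bucket 12 empty → new chain.
Insert 799: h=6, bucket 6 empty → new chain.
Insert 86: h=8, bucket 8 empty → new chain.
Insert 471: h=3, bucket 3 nonempty → append to chain.
Insert 660: h=10, bucket 10 empty → new chain.
Insert 392: h=2, bucket 2 empty → new chain.
Insert 608: h=10, bucket 10 nonempty → append to chain.
Insert 491: h=10, bucket 10 nonempty → append to chain.
Final buckets:
0: _
1: _
2: 392
3: 120 -> 471
4: 277
5: 876
6: 799
7: 72
8: 86
9: _
10: 660 -> 608 -> 491
11: _
12: 415

1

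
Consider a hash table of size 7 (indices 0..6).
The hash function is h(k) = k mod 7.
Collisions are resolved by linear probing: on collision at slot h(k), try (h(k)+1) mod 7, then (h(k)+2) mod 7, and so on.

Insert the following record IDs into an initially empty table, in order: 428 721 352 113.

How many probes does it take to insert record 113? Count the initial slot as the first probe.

3

428: h=1 → slot 1
721: h=0 → slot 0
352: h=2 → slot 2
113: h=1, probe 1,2,3 → slot 3
Table: [721, 428, 352, 113, ∅, ∅, ∅]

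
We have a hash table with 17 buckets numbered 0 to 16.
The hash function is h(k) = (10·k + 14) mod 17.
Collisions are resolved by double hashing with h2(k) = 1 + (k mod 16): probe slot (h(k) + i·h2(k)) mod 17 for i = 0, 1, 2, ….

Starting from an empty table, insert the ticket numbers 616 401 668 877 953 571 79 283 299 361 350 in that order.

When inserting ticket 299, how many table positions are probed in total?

Insert 616: h=3, slot 3 empty → index 3.
Insert 401: h=12, slot 12 empty → index 12.
Insert 668: h=13, slot 13 empty → index 13.
Insert 877: h=12, h2=14, slot 12 occupied → index 9.
Insert 953: h=7, slot 7 empty → index 7.
Insert 571: h=12, h2=12, slots 12,7 occupied → index 2.
Insert 79: h=5, slot 5 empty → index 5.
Insert 283: h=5, h2=12, slot 5 occupied → index 0.
Insert 299: h=12, h2=12, slots 12,7,2 occupied → index 14.
Insert 361: h=3, h2=10, slots 3,13 occupied → index 6.
Insert 350: h=12, h2=15, slot 12 occupied → index 10.
Table: [283, ., 571, 616, ., 79, 361, 953, ., 877, 350, ., 401, 668, 299, ., .]

4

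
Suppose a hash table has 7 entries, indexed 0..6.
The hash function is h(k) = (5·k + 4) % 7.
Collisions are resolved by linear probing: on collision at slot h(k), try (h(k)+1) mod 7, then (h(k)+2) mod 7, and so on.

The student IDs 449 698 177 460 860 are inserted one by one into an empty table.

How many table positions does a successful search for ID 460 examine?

3

449 hashes to 2; slot 2 is free -> place at 2.
698 hashes to 1; slot 1 is free -> place at 1.
177 hashes to 0; slot 0 is free -> place at 0.
460 hashes to 1; 1,2 taken -> place at 3.
860 hashes to 6; slot 6 is free -> place at 6.
Table: [177, 698, 449, 460, ∅, ∅, 860]
Lookup 460: h=1, probe 1,2,3 → found at 3.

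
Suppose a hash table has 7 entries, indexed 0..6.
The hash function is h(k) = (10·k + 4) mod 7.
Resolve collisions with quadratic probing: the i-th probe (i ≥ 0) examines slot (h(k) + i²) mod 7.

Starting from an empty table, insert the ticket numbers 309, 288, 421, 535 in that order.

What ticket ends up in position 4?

Insert 309: h=0, slot 0 empty → index 0.
Insert 288: h=0, slot 0 occupied → index 1.
Insert 421: h=0, slots 0,1 occupied → index 4.
Insert 535: h=6, slot 6 empty → index 6.
Table: [309, 288, —, —, 421, —, 535]

421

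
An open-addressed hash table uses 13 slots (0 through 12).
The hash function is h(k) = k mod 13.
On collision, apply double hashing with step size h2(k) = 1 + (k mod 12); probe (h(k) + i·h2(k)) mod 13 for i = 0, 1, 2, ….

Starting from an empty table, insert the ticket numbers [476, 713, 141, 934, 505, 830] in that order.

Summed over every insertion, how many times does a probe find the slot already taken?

5

Insert 476: h=8, slot 8 empty => index 8.
Insert 713: h=11, slot 11 empty => index 11.
Insert 141: h=11, h2=10, slots 11,8 occupied => index 5.
Insert 934: h=11, h2=11, slot 11 occupied => index 9.
Insert 505: h=11, h2=2, slot 11 occupied => index 0.
Insert 830: h=11, h2=3, slot 11 occupied => index 1.
Table: [505, 830, _, _, _, 141, _, _, 476, 934, _, 713, _]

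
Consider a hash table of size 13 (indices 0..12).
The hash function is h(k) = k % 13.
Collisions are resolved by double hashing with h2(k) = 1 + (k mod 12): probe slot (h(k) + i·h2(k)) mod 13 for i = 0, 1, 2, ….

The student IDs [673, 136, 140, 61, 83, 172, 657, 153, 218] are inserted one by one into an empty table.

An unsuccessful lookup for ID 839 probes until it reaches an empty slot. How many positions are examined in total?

7

Insert 673: h=10, slot 10 empty → index 10.
Insert 136: h=6, slot 6 empty → index 6.
Insert 140: h=10, h2=9, slots 10,6 occupied → index 2.
Insert 61: h=9, slot 9 empty → index 9.
Insert 83: h=5, slot 5 empty → index 5.
Insert 172: h=3, slot 3 empty → index 3.
Insert 657: h=7, slot 7 empty → index 7.
Insert 153: h=10, h2=10, slots 10,7 occupied → index 4.
Insert 218: h=10, h2=3, slot 10 occupied → index 0.
Table: [218, -, 140, 172, 153, 83, 136, 657, -, 61, 673, -, -]
Lookup 839: h=7, h2=12, probe 7,6,5,4,3,2,1 → slot 1 empty, not found.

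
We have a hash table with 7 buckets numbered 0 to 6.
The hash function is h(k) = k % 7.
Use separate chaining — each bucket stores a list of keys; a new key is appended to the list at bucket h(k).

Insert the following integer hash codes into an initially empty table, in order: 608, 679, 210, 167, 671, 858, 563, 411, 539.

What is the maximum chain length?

608 → bucket 6
679 → bucket 0
210 → bucket 0 (collision)
167 → bucket 6 (collision)
671 → bucket 6 (collision)
858 → bucket 4
563 → bucket 3
411 → bucket 5
539 → bucket 0 (collision)
Final buckets:
0: 679 -> 210 -> 539
1: -
2: -
3: 563
4: 858
5: 411
6: 608 -> 167 -> 671

3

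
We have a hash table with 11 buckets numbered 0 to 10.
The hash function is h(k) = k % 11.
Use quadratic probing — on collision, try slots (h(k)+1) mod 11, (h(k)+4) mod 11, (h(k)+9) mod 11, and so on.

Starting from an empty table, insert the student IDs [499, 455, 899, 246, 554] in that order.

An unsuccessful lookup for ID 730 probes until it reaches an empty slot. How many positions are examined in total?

499 hashes to 4; slot 4 is free → place at 4.
455 hashes to 4; 4 taken → place at 5.
899 hashes to 8; slot 8 is free → place at 8.
246 hashes to 4; 4,5,8 taken → place at 2.
554 hashes to 4; 4,5,8,2 taken → place at 9.
Table: [∅, ∅, 246, ∅, 499, 455, ∅, ∅, 899, 554, ∅]
Lookup 730: h=4, probe 4,5,8,2,9,7 → slot 7 empty, not found.

6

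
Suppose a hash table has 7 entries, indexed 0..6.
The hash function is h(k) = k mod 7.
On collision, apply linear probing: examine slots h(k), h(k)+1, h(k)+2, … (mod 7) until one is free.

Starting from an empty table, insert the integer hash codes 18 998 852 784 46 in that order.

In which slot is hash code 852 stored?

Insert 18: h=4, slot 4 empty -> index 4.
Insert 998: h=4, slot 4 occupied -> index 5.
Insert 852: h=5, slot 5 occupied -> index 6.
Insert 784: h=0, slot 0 empty -> index 0.
Insert 46: h=4, slots 4,5,6,0 occupied -> index 1.
Table: [784, 46, _, _, 18, 998, 852]

6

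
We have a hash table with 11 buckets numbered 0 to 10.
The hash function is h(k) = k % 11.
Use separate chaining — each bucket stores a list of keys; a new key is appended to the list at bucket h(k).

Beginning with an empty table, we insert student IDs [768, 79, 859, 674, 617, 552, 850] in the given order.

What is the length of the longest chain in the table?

2

Insert 768: h=9, bucket 9 empty → new chain.
Insert 79: h=2, bucket 2 empty → new chain.
Insert 859: h=1, bucket 1 empty → new chain.
Insert 674: h=3, bucket 3 empty → new chain.
Insert 617: h=1, bucket 1 nonempty → append to chain.
Insert 552: h=2, bucket 2 nonempty → append to chain.
Insert 850: h=3, bucket 3 nonempty → append to chain.
Final buckets:
0: —
1: 859 -> 617
2: 79 -> 552
3: 674 -> 850
4: —
5: —
6: —
7: —
8: —
9: 768
10: —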